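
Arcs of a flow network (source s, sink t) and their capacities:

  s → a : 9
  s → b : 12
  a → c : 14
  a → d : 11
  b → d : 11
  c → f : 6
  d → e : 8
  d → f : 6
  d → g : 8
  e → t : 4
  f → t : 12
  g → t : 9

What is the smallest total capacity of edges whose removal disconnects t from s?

Augment s→a→c→f→t: bottleneck 6, flow now 6.
Augment s→a→d→e→t: bottleneck 3, flow now 9.
Augment s→b→d→e→t: bottleneck 1, flow now 10.
Augment s→b→d→f→t: bottleneck 6, flow now 16.
Augment s→b→d→g→t: bottleneck 4, flow now 20.
No augmenting path remains; maximum flow = 20.
By max-flow min-cut, the minimum cut capacity equals the max flow.
In the residual graph, reachable from s: {s, b}.
Min-cut edges: s→a (9), b→d (11); capacity 9 + 11 = 20.

20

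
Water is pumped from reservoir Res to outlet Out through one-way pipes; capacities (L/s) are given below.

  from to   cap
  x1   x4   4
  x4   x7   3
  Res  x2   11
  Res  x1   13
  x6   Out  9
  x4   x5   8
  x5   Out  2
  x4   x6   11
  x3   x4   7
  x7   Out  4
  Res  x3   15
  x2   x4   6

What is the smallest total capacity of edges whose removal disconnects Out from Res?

14

Augment Res→x1→x4→x5→Out: bottleneck 2, flow now 2.
Augment Res→x1→x4→x6→Out: bottleneck 2, flow now 4.
Augment Res→x2→x4→x6→Out: bottleneck 6, flow now 10.
Augment Res→x3→x4→x6→Out: bottleneck 1, flow now 11.
Augment Res→x3→x4→x7→Out: bottleneck 3, flow now 14.
No augmenting path remains; maximum flow = 14.
By max-flow min-cut, the minimum cut capacity equals the max flow.
In the residual graph, reachable from Res: {Res, x1, x2, x3, x4, x5, x6}.
Min-cut edges: x4→x7 (3), x5→Out (2), x6→Out (9); capacity 3 + 2 + 9 = 14.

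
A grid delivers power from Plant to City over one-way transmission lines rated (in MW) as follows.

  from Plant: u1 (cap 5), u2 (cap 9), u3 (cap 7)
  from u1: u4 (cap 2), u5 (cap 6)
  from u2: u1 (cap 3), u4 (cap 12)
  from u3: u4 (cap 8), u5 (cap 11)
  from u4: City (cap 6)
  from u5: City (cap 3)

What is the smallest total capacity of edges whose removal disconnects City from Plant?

9

Augment Plant→u1→u4→City: bottleneck 2, flow now 2.
Augment Plant→u1→u5→City: bottleneck 3, flow now 5.
Augment Plant→u2→u4→City: bottleneck 4, flow now 9.
No augmenting path remains; maximum flow = 9.
By max-flow min-cut, the minimum cut capacity equals the max flow.
In the residual graph, reachable from Plant: {Plant, u1, u2, u3, u4, u5}.
Min-cut edges: u4→City (6), u5→City (3); capacity 6 + 3 = 9.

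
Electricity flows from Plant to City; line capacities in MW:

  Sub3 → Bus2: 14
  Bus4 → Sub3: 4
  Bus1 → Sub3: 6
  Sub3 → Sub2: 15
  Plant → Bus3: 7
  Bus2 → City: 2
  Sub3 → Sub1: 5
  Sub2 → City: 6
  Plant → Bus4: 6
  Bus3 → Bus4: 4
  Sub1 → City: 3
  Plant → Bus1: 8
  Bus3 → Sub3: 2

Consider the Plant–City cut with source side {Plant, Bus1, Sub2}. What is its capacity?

25

Edges leaving {Plant, Bus1, Sub2}: Plant→Bus3 (7), Plant→Bus4 (6), Bus1→Sub3 (6), Sub2→City (6).
Cut capacity = 7 + 6 + 6 + 6 = 25.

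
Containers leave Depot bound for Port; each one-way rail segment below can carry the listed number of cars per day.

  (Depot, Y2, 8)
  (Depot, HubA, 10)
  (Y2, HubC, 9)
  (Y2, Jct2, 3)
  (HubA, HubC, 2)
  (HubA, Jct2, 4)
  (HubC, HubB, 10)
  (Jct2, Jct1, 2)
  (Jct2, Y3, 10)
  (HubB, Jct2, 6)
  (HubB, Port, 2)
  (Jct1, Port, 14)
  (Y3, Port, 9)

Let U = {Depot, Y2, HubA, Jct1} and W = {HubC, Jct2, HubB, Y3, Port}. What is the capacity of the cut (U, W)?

32

Edges leaving {Depot, Y2, HubA, Jct1}: Y2→HubC (9), Y2→Jct2 (3), HubA→HubC (2), HubA→Jct2 (4), Jct1→Port (14).
Cut capacity = 9 + 3 + 2 + 4 + 14 = 32.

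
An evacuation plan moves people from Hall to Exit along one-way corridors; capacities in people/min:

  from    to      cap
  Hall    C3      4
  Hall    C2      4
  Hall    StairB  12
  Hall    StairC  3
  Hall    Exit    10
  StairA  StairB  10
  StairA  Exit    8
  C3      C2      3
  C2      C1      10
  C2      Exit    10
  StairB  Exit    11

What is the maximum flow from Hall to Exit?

28

Augment Hall→Exit: bottleneck 10, flow now 10.
Augment Hall→C2→Exit: bottleneck 4, flow now 14.
Augment Hall→StairB→Exit: bottleneck 11, flow now 25.
Augment Hall→C3→C2→Exit: bottleneck 3, flow now 28.
No augmenting path remains; maximum flow = 28.
In the residual graph, reachable from Hall: {Hall, C3, StairB, StairC}.
Min-cut edges: Hall→C2 (4), Hall→Exit (10), C3→C2 (3), StairB→Exit (11); capacity 4 + 10 + 3 + 11 = 28.
This cut is saturated, so no flow can exceed 28.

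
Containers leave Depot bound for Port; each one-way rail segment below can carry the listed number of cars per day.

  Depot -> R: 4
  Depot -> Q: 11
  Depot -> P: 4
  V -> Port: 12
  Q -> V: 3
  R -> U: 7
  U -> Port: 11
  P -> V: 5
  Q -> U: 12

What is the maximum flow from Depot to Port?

Augment Depot→P→V→Port: bottleneck 4, flow now 4.
Augment Depot→Q→U→Port: bottleneck 11, flow now 15.
Augment Depot→R→U→Q→V→Port: bottleneck 3, flow now 18. (uses reverse residual edge)
No augmenting path remains; maximum flow = 18.
In the residual graph, reachable from Depot: {Depot, Q, R, U}.
Min-cut edges: Depot→P (4), Q→V (3), U→Port (11); capacity 4 + 3 + 11 = 18.
This cut is saturated, so no flow can exceed 18.

18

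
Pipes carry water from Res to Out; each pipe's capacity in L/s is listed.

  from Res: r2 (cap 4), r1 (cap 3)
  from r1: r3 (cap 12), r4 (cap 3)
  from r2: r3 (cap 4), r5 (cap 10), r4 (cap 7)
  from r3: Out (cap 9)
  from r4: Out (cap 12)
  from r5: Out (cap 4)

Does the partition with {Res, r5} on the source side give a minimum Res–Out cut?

No — its capacity is 11, but the minimum cut has capacity 7.

Given cut capacity: 3 + 4 + 4 = 11.
Augment Res→r1→r3→Out: bottleneck 3, flow now 3.
Augment Res→r2→r3→Out: bottleneck 4, flow now 7.
No augmenting path remains; maximum flow = 7.
In the residual graph, reachable from Res: {Res}.
Min-cut edges: Res→r1 (3), Res→r2 (4); capacity 3 + 4 = 7.
Cut capacity 11 exceeds the max flow 7, so it is not minimum.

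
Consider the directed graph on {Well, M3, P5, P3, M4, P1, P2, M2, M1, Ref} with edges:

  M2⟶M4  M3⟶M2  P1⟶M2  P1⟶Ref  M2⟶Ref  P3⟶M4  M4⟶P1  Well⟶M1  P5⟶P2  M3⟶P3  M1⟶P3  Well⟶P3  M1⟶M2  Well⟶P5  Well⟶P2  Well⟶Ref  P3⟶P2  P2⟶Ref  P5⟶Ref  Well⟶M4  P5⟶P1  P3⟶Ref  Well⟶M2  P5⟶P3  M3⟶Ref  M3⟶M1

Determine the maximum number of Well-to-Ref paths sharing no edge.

6

Assign every edge capacity 1; by Menger, the answer equals the max flow.
Path Well→Ref (+1); total 1.
Path Well→P5→Ref (+1); total 2.
Path Well→P3→Ref (+1); total 3.
Path Well→P2→Ref (+1); total 4.
Path Well→M2→Ref (+1); total 5.
Path Well→M4→P1→Ref (+1); total 6.
No residual Well→Ref path; max flow = 6.
Certifying cut of size 6: {M2→Ref, M4→P1, P2→Ref, P3→Ref, Well→P5, Well→Ref}.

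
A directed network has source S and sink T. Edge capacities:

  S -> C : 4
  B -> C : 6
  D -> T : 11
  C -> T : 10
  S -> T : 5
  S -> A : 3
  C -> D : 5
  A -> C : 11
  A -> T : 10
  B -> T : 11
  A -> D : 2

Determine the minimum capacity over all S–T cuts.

Augment S→T: bottleneck 5, flow now 5.
Augment S→A→T: bottleneck 3, flow now 8.
Augment S→C→T: bottleneck 4, flow now 12.
No augmenting path remains; maximum flow = 12.
By max-flow min-cut, the minimum cut capacity equals the max flow.
In the residual graph, reachable from S: {S}.
Min-cut edges: S→A (3), S→C (4), S→T (5); capacity 3 + 4 + 5 = 12.

12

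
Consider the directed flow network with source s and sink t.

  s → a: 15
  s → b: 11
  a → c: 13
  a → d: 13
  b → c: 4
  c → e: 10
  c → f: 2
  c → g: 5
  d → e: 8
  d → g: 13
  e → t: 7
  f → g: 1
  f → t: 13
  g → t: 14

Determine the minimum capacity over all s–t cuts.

Augment s→a→c→e→t: bottleneck 7, flow now 7.
Augment s→a→c→f→t: bottleneck 2, flow now 9.
Augment s→a→c→g→t: bottleneck 4, flow now 13.
Augment s→a→d→g→t: bottleneck 2, flow now 15.
Augment s→b→c→g→t: bottleneck 1, flow now 16.
Augment s→b→c→a→d→g→t: bottleneck 3, flow now 19. (uses reverse residual edge)
No augmenting path remains; maximum flow = 19.
By max-flow min-cut, the minimum cut capacity equals the max flow.
In the residual graph, reachable from s: {s, b}.
Min-cut edges: s→a (15), b→c (4); capacity 15 + 4 = 19.

19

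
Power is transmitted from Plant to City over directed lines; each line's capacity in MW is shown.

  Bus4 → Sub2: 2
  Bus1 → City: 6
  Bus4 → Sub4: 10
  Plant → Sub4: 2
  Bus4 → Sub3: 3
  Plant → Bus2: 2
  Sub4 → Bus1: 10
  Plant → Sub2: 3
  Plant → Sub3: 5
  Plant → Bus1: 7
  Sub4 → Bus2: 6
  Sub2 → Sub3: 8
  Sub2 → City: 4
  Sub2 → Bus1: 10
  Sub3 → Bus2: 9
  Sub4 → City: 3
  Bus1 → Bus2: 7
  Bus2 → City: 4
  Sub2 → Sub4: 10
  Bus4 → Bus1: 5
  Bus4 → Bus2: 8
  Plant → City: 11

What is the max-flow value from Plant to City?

26

Augment Plant→City: bottleneck 11, flow now 11.
Augment Plant→Sub2→City: bottleneck 3, flow now 14.
Augment Plant→Sub4→City: bottleneck 2, flow now 16.
Augment Plant→Bus1→City: bottleneck 6, flow now 22.
Augment Plant→Bus2→City: bottleneck 2, flow now 24.
Augment Plant→Bus1→Bus2→City: bottleneck 1, flow now 25.
Augment Plant→Sub3→Bus2→City: bottleneck 1, flow now 26.
No augmenting path remains; maximum flow = 26.
In the residual graph, reachable from Plant: {Plant, Bus1, Sub3, Bus2}.
Min-cut edges: Plant→Sub2 (3), Plant→Sub4 (2), Plant→City (11), Bus1→City (6), Bus2→City (4); capacity 3 + 2 + 11 + 6 + 4 = 26.
This cut is saturated, so no flow can exceed 26.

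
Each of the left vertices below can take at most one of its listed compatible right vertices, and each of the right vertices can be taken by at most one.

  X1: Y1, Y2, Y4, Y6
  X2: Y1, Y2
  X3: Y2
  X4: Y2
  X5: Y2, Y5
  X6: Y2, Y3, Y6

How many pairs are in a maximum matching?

Unit-capacity flow: source→left, listed edges, right→sink; max matching = max flow.
Augmenting path X1→Y1 (+1); matched 1.
Augmenting path X2→Y2 (+1); matched 2.
Augmenting path X5→Y5 (+1); matched 3.
Augmenting path X6→Y3 (+1); matched 4.
Augmenting path X3→Y2→X2→Y1→X1→Y4 (+1); matched 5.
No augmenting path remains; maximum matching = 5.
König certificate: {X1, X2, X5, X6, Y2} is a vertex cover of size 5 (every listed pair touches it), so no matching can be larger.

5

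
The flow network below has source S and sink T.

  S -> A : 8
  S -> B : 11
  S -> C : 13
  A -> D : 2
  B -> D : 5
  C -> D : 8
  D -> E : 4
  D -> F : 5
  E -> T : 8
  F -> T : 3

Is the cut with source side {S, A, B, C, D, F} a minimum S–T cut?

Given cut capacity: 4 + 3 = 7.
Augment S→A→D→E→T: bottleneck 2, flow now 2.
Augment S→B→D→E→T: bottleneck 2, flow now 4.
Augment S→B→D→F→T: bottleneck 3, flow now 7.
No augmenting path remains; maximum flow = 7.
Cut capacity 7 equals the max flow, so it is a minimum cut.

Yes — it is a minimum cut (capacity 7).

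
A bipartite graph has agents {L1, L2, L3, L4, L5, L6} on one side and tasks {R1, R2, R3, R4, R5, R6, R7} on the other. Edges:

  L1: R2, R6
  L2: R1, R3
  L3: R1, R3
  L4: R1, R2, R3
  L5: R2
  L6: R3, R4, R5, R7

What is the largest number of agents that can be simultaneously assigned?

Unit-capacity flow: source→left, listed edges, right→sink; max matching = max flow.
Augmenting path L1→R2 (+1); matched 1.
Augmenting path L2→R1 (+1); matched 2.
Augmenting path L3→R3 (+1); matched 3.
Augmenting path L6→R4 (+1); matched 4.
Augmenting path L4→R2→L1→R6 (+1); matched 5.
No augmenting path remains; maximum matching = 5.
König certificate: {L1, L6, R1, R2, R3} is a vertex cover of size 5 (every listed pair touches it), so no matching can be larger.

5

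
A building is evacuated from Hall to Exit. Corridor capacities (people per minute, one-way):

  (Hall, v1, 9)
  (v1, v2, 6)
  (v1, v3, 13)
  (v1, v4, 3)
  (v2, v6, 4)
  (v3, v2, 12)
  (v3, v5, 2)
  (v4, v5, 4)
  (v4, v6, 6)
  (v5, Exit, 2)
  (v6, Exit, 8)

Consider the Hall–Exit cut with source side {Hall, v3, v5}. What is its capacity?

Edges leaving {Hall, v3, v5}: Hall→v1 (9), v3→v2 (12), v5→Exit (2).
Cut capacity = 9 + 12 + 2 = 23.

23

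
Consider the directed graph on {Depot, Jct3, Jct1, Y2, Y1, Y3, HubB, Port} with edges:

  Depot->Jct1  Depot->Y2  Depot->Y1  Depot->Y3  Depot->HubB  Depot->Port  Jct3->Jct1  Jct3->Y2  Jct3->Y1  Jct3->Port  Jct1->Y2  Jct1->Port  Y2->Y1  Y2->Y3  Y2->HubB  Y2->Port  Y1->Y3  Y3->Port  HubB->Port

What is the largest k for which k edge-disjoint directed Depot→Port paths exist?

5

Assign every edge capacity 1; by Menger, the answer equals the max flow.
Path Depot→Port (+1); total 1.
Path Depot→Jct1→Port (+1); total 2.
Path Depot→Y2→Port (+1); total 3.
Path Depot→Y3→Port (+1); total 4.
Path Depot→HubB→Port (+1); total 5.
No residual Depot→Port path; max flow = 5.
Certifying cut of size 5: {Depot→HubB, Depot→Jct1, Depot→Port, Depot→Y2, Y3→Port}.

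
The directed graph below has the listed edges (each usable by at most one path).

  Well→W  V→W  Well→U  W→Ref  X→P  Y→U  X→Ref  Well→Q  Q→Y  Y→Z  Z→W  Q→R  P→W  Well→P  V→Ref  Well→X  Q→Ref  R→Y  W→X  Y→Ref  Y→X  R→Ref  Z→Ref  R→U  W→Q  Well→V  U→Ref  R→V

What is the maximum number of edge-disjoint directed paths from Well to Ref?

6

Assign every edge capacity 1; by Menger, the answer equals the max flow.
Path Well→Q→Ref (+1); total 1.
Path Well→U→Ref (+1); total 2.
Path Well→V→Ref (+1); total 3.
Path Well→W→Ref (+1); total 4.
Path Well→X→Ref (+1); total 5.
Path Well→P→W→Q→R→Ref (+1); total 6.
No residual Well→Ref path; max flow = 6.
Certifying cut of size 6: {Well→P, Well→Q, Well→U, Well→V, Well→W, Well→X}.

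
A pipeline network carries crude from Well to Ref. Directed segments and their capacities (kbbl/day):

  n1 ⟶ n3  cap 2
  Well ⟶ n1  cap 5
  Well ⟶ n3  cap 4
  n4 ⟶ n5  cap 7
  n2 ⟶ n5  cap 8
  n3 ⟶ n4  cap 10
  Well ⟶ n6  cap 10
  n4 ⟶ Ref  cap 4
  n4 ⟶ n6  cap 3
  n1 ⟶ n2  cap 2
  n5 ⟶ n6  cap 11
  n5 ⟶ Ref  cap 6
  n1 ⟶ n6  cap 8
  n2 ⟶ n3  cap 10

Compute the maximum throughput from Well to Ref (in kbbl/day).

8

Augment Well→n3→n4→Ref: bottleneck 4, flow now 4.
Augment Well→n1→n2→n5→Ref: bottleneck 2, flow now 6.
Augment Well→n1→n3→n4→n5→Ref: bottleneck 2, flow now 8.
No augmenting path remains; maximum flow = 8.
In the residual graph, reachable from Well: {Well, n1, n6}.
Min-cut edges: Well→n3 (4), n1→n2 (2), n1→n3 (2); capacity 4 + 2 + 2 = 8.
This cut is saturated, so no flow can exceed 8.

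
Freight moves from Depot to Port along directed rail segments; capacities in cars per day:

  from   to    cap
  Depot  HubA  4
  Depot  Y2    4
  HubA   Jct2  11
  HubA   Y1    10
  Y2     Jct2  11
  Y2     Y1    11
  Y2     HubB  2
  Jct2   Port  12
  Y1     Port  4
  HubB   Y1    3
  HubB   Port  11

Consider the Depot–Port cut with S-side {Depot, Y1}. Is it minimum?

Given cut capacity: 4 + 4 + 4 = 12.
Augment Depot→HubA→Jct2→Port: bottleneck 4, flow now 4.
Augment Depot→Y2→Jct2→Port: bottleneck 4, flow now 8.
No augmenting path remains; maximum flow = 8.
In the residual graph, reachable from Depot: {Depot}.
Min-cut edges: Depot→HubA (4), Depot→Y2 (4); capacity 4 + 4 = 8.
Cut capacity 12 exceeds the max flow 8, so it is not minimum.

No — its capacity is 12, but the minimum cut has capacity 8.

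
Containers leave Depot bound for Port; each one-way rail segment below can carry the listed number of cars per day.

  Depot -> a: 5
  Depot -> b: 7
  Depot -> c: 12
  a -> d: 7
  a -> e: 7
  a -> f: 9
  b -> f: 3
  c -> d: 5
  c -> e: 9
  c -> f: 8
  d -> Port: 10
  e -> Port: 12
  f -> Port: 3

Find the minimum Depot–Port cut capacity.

20

Augment Depot→a→d→Port: bottleneck 5, flow now 5.
Augment Depot→b→f→Port: bottleneck 3, flow now 8.
Augment Depot→c→d→Port: bottleneck 5, flow now 13.
Augment Depot→c→e→Port: bottleneck 7, flow now 20.
No augmenting path remains; maximum flow = 20.
By max-flow min-cut, the minimum cut capacity equals the max flow.
In the residual graph, reachable from Depot: {Depot, b}.
Min-cut edges: Depot→a (5), Depot→c (12), b→f (3); capacity 5 + 12 + 3 = 20.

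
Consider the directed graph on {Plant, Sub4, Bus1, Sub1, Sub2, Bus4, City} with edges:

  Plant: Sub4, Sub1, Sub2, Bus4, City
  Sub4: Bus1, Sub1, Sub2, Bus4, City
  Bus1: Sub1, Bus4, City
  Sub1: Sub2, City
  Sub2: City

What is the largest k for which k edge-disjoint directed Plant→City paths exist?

Assign every edge capacity 1; by Menger, the answer equals the max flow.
Path Plant→City (+1); total 1.
Path Plant→Sub4→City (+1); total 2.
Path Plant→Sub1→City (+1); total 3.
Path Plant→Sub2→City (+1); total 4.
No residual Plant→City path; max flow = 4.
Certifying cut of size 4: {Plant→City, Plant→Sub1, Plant→Sub2, Plant→Sub4}.

4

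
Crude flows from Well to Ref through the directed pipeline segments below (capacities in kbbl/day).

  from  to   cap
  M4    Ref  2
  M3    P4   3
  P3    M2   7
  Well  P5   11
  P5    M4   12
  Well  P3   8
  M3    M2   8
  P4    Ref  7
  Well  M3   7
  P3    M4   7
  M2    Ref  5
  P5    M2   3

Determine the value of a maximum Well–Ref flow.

Augment Well→P5→M2→Ref: bottleneck 3, flow now 3.
Augment Well→P5→M4→Ref: bottleneck 2, flow now 5.
Augment Well→M3→M2→Ref: bottleneck 2, flow now 7.
Augment Well→M3→P4→Ref: bottleneck 3, flow now 10.
No augmenting path remains; maximum flow = 10.
In the residual graph, reachable from Well: {Well, P5, M3, P3, M2, M4}.
Min-cut edges: M3→P4 (3), M2→Ref (5), M4→Ref (2); capacity 3 + 5 + 2 = 10.
This cut is saturated, so no flow can exceed 10.

10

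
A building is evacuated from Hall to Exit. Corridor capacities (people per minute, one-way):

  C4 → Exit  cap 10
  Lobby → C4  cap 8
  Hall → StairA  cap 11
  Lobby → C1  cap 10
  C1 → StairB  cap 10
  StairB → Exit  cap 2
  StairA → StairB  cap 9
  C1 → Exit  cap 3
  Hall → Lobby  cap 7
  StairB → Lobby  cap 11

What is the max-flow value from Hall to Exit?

13

Augment Hall→StairA→StairB→Exit: bottleneck 2, flow now 2.
Augment Hall→Lobby→C4→Exit: bottleneck 7, flow now 9.
Augment Hall→StairA→StairB→Lobby→C4→Exit: bottleneck 1, flow now 10.
Augment Hall→StairA→StairB→Lobby→C1→Exit: bottleneck 3, flow now 13.
No augmenting path remains; maximum flow = 13.
In the residual graph, reachable from Hall: {Hall, StairA, Lobby, StairB, C1}.
Min-cut edges: Lobby→C4 (8), StairB→Exit (2), C1→Exit (3); capacity 8 + 2 + 3 = 13.
This cut is saturated, so no flow can exceed 13.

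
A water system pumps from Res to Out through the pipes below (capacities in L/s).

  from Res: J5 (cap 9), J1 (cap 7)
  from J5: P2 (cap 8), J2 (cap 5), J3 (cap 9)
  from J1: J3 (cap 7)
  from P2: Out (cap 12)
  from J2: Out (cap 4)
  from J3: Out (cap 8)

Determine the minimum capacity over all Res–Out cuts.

16

Augment Res→J5→P2→Out: bottleneck 8, flow now 8.
Augment Res→J5→J2→Out: bottleneck 1, flow now 9.
Augment Res→J1→J3→Out: bottleneck 7, flow now 16.
No augmenting path remains; maximum flow = 16.
By max-flow min-cut, the minimum cut capacity equals the max flow.
In the residual graph, reachable from Res: {Res}.
Min-cut edges: Res→J5 (9), Res→J1 (7); capacity 9 + 7 = 16.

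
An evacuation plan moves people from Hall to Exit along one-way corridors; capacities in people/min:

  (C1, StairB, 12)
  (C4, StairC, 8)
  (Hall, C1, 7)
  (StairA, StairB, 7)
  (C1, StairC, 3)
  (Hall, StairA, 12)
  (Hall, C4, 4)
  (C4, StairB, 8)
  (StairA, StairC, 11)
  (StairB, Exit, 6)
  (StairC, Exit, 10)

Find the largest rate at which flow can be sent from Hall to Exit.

16

Augment Hall→C4→StairC→Exit: bottleneck 4, flow now 4.
Augment Hall→C1→StairC→Exit: bottleneck 3, flow now 7.
Augment Hall→C1→StairB→Exit: bottleneck 4, flow now 11.
Augment Hall→StairA→StairC→Exit: bottleneck 3, flow now 14.
Augment Hall→StairA→StairB→Exit: bottleneck 2, flow now 16.
No augmenting path remains; maximum flow = 16.
In the residual graph, reachable from Hall: {Hall, C4, C1, StairA, StairC, StairB}.
Min-cut edges: StairC→Exit (10), StairB→Exit (6); capacity 10 + 6 = 16.
This cut is saturated, so no flow can exceed 16.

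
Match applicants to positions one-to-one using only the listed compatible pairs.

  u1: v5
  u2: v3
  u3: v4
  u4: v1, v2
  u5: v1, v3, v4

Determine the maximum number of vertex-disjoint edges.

Unit-capacity flow: source→left, listed edges, right→sink; max matching = max flow.
Augmenting path u1→v5 (+1); matched 1.
Augmenting path u2→v3 (+1); matched 2.
Augmenting path u3→v4 (+1); matched 3.
Augmenting path u4→v1 (+1); matched 4.
Augmenting path u5→v1→u4→v2 (+1); matched 5.
No augmenting path remains; maximum matching = 5.
König certificate: {u1, u2, u3, u4, u5} is a vertex cover of size 5 (every listed pair touches it), so no matching can be larger.

5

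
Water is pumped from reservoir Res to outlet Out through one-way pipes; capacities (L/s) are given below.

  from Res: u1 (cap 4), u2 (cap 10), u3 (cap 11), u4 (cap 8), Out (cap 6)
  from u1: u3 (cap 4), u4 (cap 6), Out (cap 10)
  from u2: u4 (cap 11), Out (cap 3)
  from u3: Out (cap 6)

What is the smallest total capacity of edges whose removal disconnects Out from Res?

19

Augment Res→Out: bottleneck 6, flow now 6.
Augment Res→u1→Out: bottleneck 4, flow now 10.
Augment Res→u2→Out: bottleneck 3, flow now 13.
Augment Res→u3→Out: bottleneck 6, flow now 19.
No augmenting path remains; maximum flow = 19.
By max-flow min-cut, the minimum cut capacity equals the max flow.
In the residual graph, reachable from Res: {Res, u2, u3, u4}.
Min-cut edges: Res→u1 (4), Res→Out (6), u2→Out (3), u3→Out (6); capacity 4 + 6 + 3 + 6 = 19.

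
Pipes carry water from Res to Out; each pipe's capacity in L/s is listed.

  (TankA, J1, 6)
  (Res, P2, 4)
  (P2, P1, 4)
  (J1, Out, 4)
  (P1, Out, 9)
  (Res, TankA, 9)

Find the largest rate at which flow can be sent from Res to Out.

Augment Res→TankA→J1→Out: bottleneck 4, flow now 4.
Augment Res→P2→P1→Out: bottleneck 4, flow now 8.
No augmenting path remains; maximum flow = 8.
In the residual graph, reachable from Res: {Res, TankA, J1}.
Min-cut edges: Res→P2 (4), J1→Out (4); capacity 4 + 4 = 8.
This cut is saturated, so no flow can exceed 8.

8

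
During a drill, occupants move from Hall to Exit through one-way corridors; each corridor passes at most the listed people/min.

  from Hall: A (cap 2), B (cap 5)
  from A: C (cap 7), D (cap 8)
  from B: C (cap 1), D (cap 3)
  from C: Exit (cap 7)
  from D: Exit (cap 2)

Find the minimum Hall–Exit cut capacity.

Augment Hall→A→C→Exit: bottleneck 2, flow now 2.
Augment Hall→B→C→Exit: bottleneck 1, flow now 3.
Augment Hall→B→D→Exit: bottleneck 2, flow now 5.
No augmenting path remains; maximum flow = 5.
By max-flow min-cut, the minimum cut capacity equals the max flow.
In the residual graph, reachable from Hall: {Hall, B, D}.
Min-cut edges: Hall→A (2), B→C (1), D→Exit (2); capacity 2 + 1 + 2 = 5.

5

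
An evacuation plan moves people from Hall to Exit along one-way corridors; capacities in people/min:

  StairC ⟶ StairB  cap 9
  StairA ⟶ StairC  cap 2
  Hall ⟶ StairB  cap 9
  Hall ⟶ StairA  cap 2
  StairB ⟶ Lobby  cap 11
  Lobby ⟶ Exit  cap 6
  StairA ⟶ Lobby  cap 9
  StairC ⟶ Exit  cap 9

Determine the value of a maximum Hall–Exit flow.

Augment Hall→StairA→Lobby→Exit: bottleneck 2, flow now 2.
Augment Hall→StairB→Lobby→Exit: bottleneck 4, flow now 6.
Augment Hall→StairB→Lobby→StairA→StairC→Exit: bottleneck 2, flow now 8. (uses reverse residual edge)
No augmenting path remains; maximum flow = 8.
In the residual graph, reachable from Hall: {Hall, StairB, Lobby}.
Min-cut edges: Hall→StairA (2), Lobby→Exit (6); capacity 2 + 6 = 8.
This cut is saturated, so no flow can exceed 8.

8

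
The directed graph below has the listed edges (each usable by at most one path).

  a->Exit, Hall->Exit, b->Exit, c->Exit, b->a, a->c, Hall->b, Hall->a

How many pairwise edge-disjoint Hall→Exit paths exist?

Assign every edge capacity 1; by Menger, the answer equals the max flow.
Path Hall→Exit (+1); total 1.
Path Hall→a→Exit (+1); total 2.
Path Hall→b→Exit (+1); total 3.
No residual Hall→Exit path; max flow = 3.
Certifying cut of size 3: {Hall→Exit, Hall→a, Hall→b}.

3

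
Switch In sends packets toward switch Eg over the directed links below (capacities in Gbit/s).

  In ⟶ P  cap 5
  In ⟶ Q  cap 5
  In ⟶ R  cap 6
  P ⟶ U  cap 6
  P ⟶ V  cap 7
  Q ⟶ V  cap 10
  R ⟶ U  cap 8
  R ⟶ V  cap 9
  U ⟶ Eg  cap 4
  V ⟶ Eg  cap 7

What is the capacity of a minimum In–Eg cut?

Augment In→P→U→Eg: bottleneck 4, flow now 4.
Augment In→P→V→Eg: bottleneck 1, flow now 5.
Augment In→Q→V→Eg: bottleneck 5, flow now 10.
Augment In→R→V→Eg: bottleneck 1, flow now 11.
No augmenting path remains; maximum flow = 11.
By max-flow min-cut, the minimum cut capacity equals the max flow.
In the residual graph, reachable from In: {In, P, Q, R, U, V}.
Min-cut edges: U→Eg (4), V→Eg (7); capacity 4 + 7 = 11.

11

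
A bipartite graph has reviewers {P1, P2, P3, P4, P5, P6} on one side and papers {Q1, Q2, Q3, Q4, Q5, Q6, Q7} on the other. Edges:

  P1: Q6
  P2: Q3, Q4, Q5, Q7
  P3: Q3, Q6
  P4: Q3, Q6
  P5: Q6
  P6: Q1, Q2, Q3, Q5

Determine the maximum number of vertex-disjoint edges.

Unit-capacity flow: source→left, listed edges, right→sink; max matching = max flow.
Augmenting path P1→Q6 (+1); matched 1.
Augmenting path P2→Q3 (+1); matched 2.
Augmenting path P6→Q1 (+1); matched 3.
Augmenting path P3→Q3→P2→Q4 (+1); matched 4.
No augmenting path remains; maximum matching = 4.
König certificate: {P2, P6, Q3, Q6} is a vertex cover of size 4 (every listed pair touches it), so no matching can be larger.

4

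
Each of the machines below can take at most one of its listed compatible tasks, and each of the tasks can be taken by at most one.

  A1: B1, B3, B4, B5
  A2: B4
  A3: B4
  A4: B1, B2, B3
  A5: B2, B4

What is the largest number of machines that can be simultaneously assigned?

Unit-capacity flow: source→left, listed edges, right→sink; max matching = max flow.
Augmenting path A1→B1 (+1); matched 1.
Augmenting path A2→B4 (+1); matched 2.
Augmenting path A4→B2 (+1); matched 3.
Augmenting path A5→B2→A4→B3 (+1); matched 4.
No augmenting path remains; maximum matching = 4.
König certificate: {A1, A4, A5, B4} is a vertex cover of size 4 (every listed pair touches it), so no matching can be larger.

4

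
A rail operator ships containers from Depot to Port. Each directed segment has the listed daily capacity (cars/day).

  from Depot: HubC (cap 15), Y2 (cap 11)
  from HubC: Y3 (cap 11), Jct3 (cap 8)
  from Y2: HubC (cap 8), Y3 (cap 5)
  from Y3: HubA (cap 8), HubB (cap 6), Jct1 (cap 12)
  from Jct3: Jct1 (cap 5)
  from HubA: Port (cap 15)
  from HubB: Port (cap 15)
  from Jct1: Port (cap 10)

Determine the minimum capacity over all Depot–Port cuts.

21

Augment Depot→HubC→Y3→HubA→Port: bottleneck 8, flow now 8.
Augment Depot→HubC→Y3→HubB→Port: bottleneck 3, flow now 11.
Augment Depot→HubC→Jct3→Jct1→Port: bottleneck 4, flow now 15.
Augment Depot→Y2→Y3→HubB→Port: bottleneck 3, flow now 18.
Augment Depot→Y2→Y3→Jct1→Port: bottleneck 2, flow now 20.
Augment Depot→Y2→HubC→Jct3→Jct1→Port: bottleneck 1, flow now 21.
No augmenting path remains; maximum flow = 21.
By max-flow min-cut, the minimum cut capacity equals the max flow.
In the residual graph, reachable from Depot: {Depot, HubC, Y2, Jct3}.
Min-cut edges: HubC→Y3 (11), Y2→Y3 (5), Jct3→Jct1 (5); capacity 11 + 5 + 5 = 21.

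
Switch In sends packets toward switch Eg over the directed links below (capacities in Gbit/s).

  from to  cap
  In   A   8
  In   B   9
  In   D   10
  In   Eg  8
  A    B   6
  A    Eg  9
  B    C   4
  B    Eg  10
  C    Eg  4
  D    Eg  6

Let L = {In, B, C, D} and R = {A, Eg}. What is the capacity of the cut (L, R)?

36

Edges leaving {In, B, C, D}: In→A (8), In→Eg (8), B→Eg (10), C→Eg (4), D→Eg (6).
Cut capacity = 8 + 8 + 10 + 4 + 6 = 36.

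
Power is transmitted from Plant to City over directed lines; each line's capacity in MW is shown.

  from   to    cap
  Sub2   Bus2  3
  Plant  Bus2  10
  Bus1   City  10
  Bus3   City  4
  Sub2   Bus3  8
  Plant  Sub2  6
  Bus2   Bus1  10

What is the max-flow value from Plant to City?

Augment Plant→Bus2→Bus1→City: bottleneck 10, flow now 10.
Augment Plant→Sub2→Bus3→City: bottleneck 4, flow now 14.
No augmenting path remains; maximum flow = 14.
In the residual graph, reachable from Plant: {Plant, Bus2, Sub2, Bus3}.
Min-cut edges: Bus2→Bus1 (10), Bus3→City (4); capacity 10 + 4 = 14.
This cut is saturated, so no flow can exceed 14.

14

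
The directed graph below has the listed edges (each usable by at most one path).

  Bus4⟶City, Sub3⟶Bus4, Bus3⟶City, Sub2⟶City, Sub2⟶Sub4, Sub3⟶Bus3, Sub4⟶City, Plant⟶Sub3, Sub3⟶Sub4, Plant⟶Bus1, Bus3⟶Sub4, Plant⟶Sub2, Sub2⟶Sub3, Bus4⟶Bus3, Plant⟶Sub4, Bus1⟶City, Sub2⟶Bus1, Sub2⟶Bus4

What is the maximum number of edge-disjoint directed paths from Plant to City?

Assign every edge capacity 1; by Menger, the answer equals the max flow.
Path Plant→Sub2→City (+1); total 1.
Path Plant→Sub4→City (+1); total 2.
Path Plant→Bus1→City (+1); total 3.
Path Plant→Sub3→Bus4→City (+1); total 4.
No residual Plant→City path; max flow = 4.
Certifying cut of size 4: {Plant→Bus1, Plant→Sub2, Plant→Sub3, Plant→Sub4}.

4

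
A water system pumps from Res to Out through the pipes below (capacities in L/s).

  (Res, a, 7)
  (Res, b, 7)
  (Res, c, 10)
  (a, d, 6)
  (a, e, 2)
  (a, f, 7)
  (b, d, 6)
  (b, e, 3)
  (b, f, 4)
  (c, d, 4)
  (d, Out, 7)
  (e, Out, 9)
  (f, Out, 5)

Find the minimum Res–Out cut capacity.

Augment Res→a→d→Out: bottleneck 6, flow now 6.
Augment Res→a→e→Out: bottleneck 1, flow now 7.
Augment Res→b→d→Out: bottleneck 1, flow now 8.
Augment Res→b→e→Out: bottleneck 3, flow now 11.
Augment Res→b→f→Out: bottleneck 3, flow now 14.
Augment Res→c→d→a→e→Out: bottleneck 1, flow now 15. (uses reverse residual edge)
Augment Res→c→d→a→f→Out: bottleneck 2, flow now 17. (uses reverse residual edge)
No augmenting path remains; maximum flow = 17.
By max-flow min-cut, the minimum cut capacity equals the max flow.
In the residual graph, reachable from Res: {Res, a, b, c, d, f}.
Min-cut edges: a→e (2), b→e (3), d→Out (7), f→Out (5); capacity 2 + 3 + 7 + 5 = 17.

17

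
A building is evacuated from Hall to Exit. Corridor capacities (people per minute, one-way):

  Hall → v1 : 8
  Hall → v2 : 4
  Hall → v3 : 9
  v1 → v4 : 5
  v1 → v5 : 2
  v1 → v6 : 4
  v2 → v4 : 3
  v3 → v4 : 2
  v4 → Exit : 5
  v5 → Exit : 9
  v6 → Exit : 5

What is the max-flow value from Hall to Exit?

Augment Hall→v1→v4→Exit: bottleneck 5, flow now 5.
Augment Hall→v1→v5→Exit: bottleneck 2, flow now 7.
Augment Hall→v1→v6→Exit: bottleneck 1, flow now 8.
Augment Hall→v2→v4→v1→v6→Exit: bottleneck 3, flow now 11. (uses reverse residual edge)
No augmenting path remains; maximum flow = 11.
In the residual graph, reachable from Hall: {Hall, v1, v2, v3, v4}.
Min-cut edges: v1→v5 (2), v1→v6 (4), v4→Exit (5); capacity 2 + 4 + 5 = 11.
This cut is saturated, so no flow can exceed 11.

11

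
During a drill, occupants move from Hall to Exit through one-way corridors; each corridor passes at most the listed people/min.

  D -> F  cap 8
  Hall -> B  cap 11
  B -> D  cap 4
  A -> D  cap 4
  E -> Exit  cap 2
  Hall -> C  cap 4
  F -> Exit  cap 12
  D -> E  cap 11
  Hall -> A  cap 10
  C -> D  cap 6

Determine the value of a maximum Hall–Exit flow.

Augment Hall→A→D→E→Exit: bottleneck 2, flow now 2.
Augment Hall→A→D→F→Exit: bottleneck 2, flow now 4.
Augment Hall→B→D→F→Exit: bottleneck 4, flow now 8.
Augment Hall→C→D→F→Exit: bottleneck 2, flow now 10.
No augmenting path remains; maximum flow = 10.
In the residual graph, reachable from Hall: {Hall, A, B, C, D, E}.
Min-cut edges: D→F (8), E→Exit (2); capacity 8 + 2 = 10.
This cut is saturated, so no flow can exceed 10.

10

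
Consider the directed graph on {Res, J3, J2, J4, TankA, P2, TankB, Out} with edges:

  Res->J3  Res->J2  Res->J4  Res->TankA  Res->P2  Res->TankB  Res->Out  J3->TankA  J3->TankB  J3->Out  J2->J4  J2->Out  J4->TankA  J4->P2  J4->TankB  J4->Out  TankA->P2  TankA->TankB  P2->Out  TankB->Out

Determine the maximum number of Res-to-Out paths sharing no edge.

6

Assign every edge capacity 1; by Menger, the answer equals the max flow.
Path Res→Out (+1); total 1.
Path Res→J3→Out (+1); total 2.
Path Res→J2→Out (+1); total 3.
Path Res→J4→Out (+1); total 4.
Path Res→P2→Out (+1); total 5.
Path Res→TankB→Out (+1); total 6.
No residual Res→Out path; max flow = 6.
Certifying cut of size 6: {P2→Out, Res→J2, Res→J3, Res→J4, Res→Out, TankB→Out}.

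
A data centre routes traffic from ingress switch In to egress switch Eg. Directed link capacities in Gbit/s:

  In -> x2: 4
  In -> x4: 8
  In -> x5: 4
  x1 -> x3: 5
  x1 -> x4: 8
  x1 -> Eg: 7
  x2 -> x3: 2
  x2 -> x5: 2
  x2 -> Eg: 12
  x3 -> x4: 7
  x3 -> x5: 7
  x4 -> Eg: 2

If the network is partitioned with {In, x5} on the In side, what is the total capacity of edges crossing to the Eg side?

12

Edges leaving {In, x5}: In→x2 (4), In→x4 (8).
Cut capacity = 4 + 8 = 12.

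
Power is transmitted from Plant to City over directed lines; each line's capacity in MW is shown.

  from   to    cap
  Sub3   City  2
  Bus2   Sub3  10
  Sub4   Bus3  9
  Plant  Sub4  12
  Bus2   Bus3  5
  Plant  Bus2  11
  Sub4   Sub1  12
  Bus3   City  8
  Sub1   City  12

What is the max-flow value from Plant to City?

Augment Plant→Bus2→Sub3→City: bottleneck 2, flow now 2.
Augment Plant→Bus2→Bus3→City: bottleneck 5, flow now 7.
Augment Plant→Sub4→Sub1→City: bottleneck 12, flow now 19.
No augmenting path remains; maximum flow = 19.
In the residual graph, reachable from Plant: {Plant, Bus2, Sub3}.
Min-cut edges: Plant→Sub4 (12), Bus2→Bus3 (5), Sub3→City (2); capacity 12 + 5 + 2 = 19.
This cut is saturated, so no flow can exceed 19.

19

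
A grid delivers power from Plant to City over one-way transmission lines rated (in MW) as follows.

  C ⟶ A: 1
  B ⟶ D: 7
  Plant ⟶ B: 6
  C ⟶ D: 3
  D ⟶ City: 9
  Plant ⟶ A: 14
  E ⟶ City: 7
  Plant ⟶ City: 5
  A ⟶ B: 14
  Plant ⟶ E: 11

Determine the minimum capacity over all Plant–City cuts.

19

Augment Plant→City: bottleneck 5, flow now 5.
Augment Plant→E→City: bottleneck 7, flow now 12.
Augment Plant→B→D→City: bottleneck 6, flow now 18.
Augment Plant→A→B→D→City: bottleneck 1, flow now 19.
No augmenting path remains; maximum flow = 19.
By max-flow min-cut, the minimum cut capacity equals the max flow.
In the residual graph, reachable from Plant: {Plant, A, B, E}.
Min-cut edges: Plant→City (5), B→D (7), E→City (7); capacity 5 + 7 + 7 = 19.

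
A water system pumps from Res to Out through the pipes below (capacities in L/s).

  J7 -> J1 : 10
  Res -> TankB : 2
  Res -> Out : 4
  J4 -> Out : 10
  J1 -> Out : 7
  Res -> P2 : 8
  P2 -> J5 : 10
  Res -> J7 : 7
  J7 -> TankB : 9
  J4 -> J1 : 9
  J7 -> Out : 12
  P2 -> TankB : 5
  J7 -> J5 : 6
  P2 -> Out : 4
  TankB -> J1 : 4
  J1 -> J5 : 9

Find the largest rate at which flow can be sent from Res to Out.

Augment Res→Out: bottleneck 4, flow now 4.
Augment Res→P2→Out: bottleneck 4, flow now 8.
Augment Res→J7→Out: bottleneck 7, flow now 15.
Augment Res→TankB→J1→Out: bottleneck 2, flow now 17.
Augment Res→P2→TankB→J1→Out: bottleneck 2, flow now 19.
No augmenting path remains; maximum flow = 19.
In the residual graph, reachable from Res: {Res, P2, TankB, J5}.
Min-cut edges: Res→J7 (7), Res→Out (4), P2→Out (4), TankB→J1 (4); capacity 7 + 4 + 4 + 4 = 19.
This cut is saturated, so no flow can exceed 19.

19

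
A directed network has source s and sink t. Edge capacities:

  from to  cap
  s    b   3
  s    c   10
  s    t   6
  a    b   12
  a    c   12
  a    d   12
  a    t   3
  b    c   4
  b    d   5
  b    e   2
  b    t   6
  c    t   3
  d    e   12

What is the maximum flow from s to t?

12

Augment s→t: bottleneck 6, flow now 6.
Augment s→b→t: bottleneck 3, flow now 9.
Augment s→c→t: bottleneck 3, flow now 12.
No augmenting path remains; maximum flow = 12.
In the residual graph, reachable from s: {s, c}.
Min-cut edges: s→b (3), s→t (6), c→t (3); capacity 3 + 6 + 3 = 12.
This cut is saturated, so no flow can exceed 12.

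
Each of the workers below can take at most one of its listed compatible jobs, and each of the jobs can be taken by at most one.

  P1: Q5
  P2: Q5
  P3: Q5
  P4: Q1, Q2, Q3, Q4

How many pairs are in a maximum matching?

2

Unit-capacity flow: source→left, listed edges, right→sink; max matching = max flow.
Augmenting path P1→Q5 (+1); matched 1.
Augmenting path P4→Q1 (+1); matched 2.
No augmenting path remains; maximum matching = 2.
König certificate: {P4, Q5} is a vertex cover of size 2 (every listed pair touches it), so no matching can be larger.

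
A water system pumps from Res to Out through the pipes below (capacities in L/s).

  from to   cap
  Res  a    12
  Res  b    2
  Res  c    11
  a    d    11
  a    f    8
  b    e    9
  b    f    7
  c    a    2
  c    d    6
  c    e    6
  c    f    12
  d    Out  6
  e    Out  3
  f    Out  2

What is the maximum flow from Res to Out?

11

Augment Res→a→d→Out: bottleneck 6, flow now 6.
Augment Res→a→f→Out: bottleneck 2, flow now 8.
Augment Res→b→e→Out: bottleneck 2, flow now 10.
Augment Res→c→e→Out: bottleneck 1, flow now 11.
No augmenting path remains; maximum flow = 11.
In the residual graph, reachable from Res: {Res, a, b, c, d, e, f}.
Min-cut edges: d→Out (6), e→Out (3), f→Out (2); capacity 6 + 3 + 2 = 11.
This cut is saturated, so no flow can exceed 11.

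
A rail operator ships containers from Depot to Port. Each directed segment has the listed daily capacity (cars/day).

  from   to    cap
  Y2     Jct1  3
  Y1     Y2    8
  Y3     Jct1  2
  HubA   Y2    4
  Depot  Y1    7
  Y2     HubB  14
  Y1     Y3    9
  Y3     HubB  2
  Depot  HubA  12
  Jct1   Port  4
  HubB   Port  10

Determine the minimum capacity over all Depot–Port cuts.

11

Augment Depot→Y1→Y3→Jct1→Port: bottleneck 2, flow now 2.
Augment Depot→Y1→Y3→HubB→Port: bottleneck 2, flow now 4.
Augment Depot→Y1→Y2→Jct1→Port: bottleneck 2, flow now 6.
Augment Depot→Y1→Y2→HubB→Port: bottleneck 1, flow now 7.
Augment Depot→HubA→Y2→HubB→Port: bottleneck 4, flow now 11.
No augmenting path remains; maximum flow = 11.
By max-flow min-cut, the minimum cut capacity equals the max flow.
In the residual graph, reachable from Depot: {Depot, HubA}.
Min-cut edges: Depot→Y1 (7), HubA→Y2 (4); capacity 7 + 4 = 11.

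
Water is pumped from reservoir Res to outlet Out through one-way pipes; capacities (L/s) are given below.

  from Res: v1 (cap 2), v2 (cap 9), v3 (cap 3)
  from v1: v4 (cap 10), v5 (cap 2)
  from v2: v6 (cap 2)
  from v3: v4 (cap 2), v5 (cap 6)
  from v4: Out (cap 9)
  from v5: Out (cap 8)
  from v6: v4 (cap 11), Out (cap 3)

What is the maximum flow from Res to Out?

Augment Res→v1→v4→Out: bottleneck 2, flow now 2.
Augment Res→v2→v6→Out: bottleneck 2, flow now 4.
Augment Res→v3→v4→Out: bottleneck 2, flow now 6.
Augment Res→v3→v5→Out: bottleneck 1, flow now 7.
No augmenting path remains; maximum flow = 7.
In the residual graph, reachable from Res: {Res, v2}.
Min-cut edges: Res→v1 (2), Res→v3 (3), v2→v6 (2); capacity 2 + 3 + 2 = 7.
This cut is saturated, so no flow can exceed 7.

7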